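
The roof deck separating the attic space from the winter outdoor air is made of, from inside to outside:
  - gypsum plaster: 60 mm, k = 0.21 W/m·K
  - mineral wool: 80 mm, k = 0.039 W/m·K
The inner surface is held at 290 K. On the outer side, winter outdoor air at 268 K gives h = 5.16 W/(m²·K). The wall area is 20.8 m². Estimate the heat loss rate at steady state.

Using the resistance-network approach (series):
R_gypsum plaster = L/(kA) = 0.06/(0.21×20.8) = 0.01374 K/W
R_mineral wool = L/(kA) = 0.08/(0.039×20.8) = 0.09862 K/W
R_outer film = 1/(h_o·A) = 1/(5.16×20.8) = 0.009317 K/W
R_total = 0.1217 K/W
Q = ΔT / R_total = 22 / 0.1217

Q ≈ 181 W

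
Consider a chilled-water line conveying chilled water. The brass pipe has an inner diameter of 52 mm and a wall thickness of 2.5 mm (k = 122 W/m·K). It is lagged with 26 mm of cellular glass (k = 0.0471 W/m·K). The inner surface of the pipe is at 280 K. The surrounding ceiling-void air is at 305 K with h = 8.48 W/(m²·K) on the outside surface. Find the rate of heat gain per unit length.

Radial resistances (cylindrical: R_cond = ln(r_o/r_i)/(2πkL), R_conv = 1/(h·2πrL)):
R_brass pipe wall = ln(28.5/26)/(2π×122×1) = 1.198×10^-4 K/W
R_cellular glass = ln(54.5/28.5)/(2π×0.0471×1) = 2.191 K/W
R_outer film = 1/(h_o·2πr_oL) = 1/(8.48×2π×0.0545×1) = 0.3444 K/W
R_total = 2.535 K/W
Q = ΔT/R_total = 25/2.535

q′ ≈ 9.86 W/m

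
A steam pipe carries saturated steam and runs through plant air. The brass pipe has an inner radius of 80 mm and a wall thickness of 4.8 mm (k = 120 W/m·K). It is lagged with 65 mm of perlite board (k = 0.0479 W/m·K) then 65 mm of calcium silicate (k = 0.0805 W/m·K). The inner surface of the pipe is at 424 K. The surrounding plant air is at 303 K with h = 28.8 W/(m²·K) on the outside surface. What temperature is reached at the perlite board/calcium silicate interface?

T ≈ 337 K

For a radial system each layer contributes R = ln(r_out/r_in)/(2πkL); films add R = 1/(hA).
R_brass pipe wall = ln(84.8/80)/(2π×120×1) = 7.728×10^-5 K/W
R_perlite board = ln(149.8/84.8)/(2π×0.0479×1) = 1.891 K/W
R_calcium silicate = ln(214.8/149.8)/(2π×0.0805×1) = 0.7126 K/W
R_outer film = 1/(h_o·2πr_oL) = 1/(28.8×2π×0.2148×1) = 0.02573 K/W
R_total = 2.629 K/W
Q = ΔT/R_total = 121/2.629
Q = 46 W/m
T_interface = T_inner − Q·ΣR(inner→interface) = 424 − 46×1.891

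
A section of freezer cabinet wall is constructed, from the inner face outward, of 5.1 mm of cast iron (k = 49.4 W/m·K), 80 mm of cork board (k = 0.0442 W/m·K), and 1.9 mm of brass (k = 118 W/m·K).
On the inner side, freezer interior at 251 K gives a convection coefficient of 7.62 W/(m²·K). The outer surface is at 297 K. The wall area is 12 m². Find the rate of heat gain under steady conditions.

Q ≈ 284 W

Series thermal resistances:
R_inner film = 1/(h_i·A) = 1/(7.62×12) = 0.01094 K/W
R_cast iron = L/(kA) = 0.0051/(49.4×12) = 8.603×10^-6 K/W
R_cork board = L/(kA) = 0.08/(0.0442×12) = 0.1508 K/W
R_brass = L/(kA) = 0.0019/(118×12) = 1.342×10^-6 K/W
R_total = 0.1618 K/W
Q = ΔT / R_total = 46 / 0.1618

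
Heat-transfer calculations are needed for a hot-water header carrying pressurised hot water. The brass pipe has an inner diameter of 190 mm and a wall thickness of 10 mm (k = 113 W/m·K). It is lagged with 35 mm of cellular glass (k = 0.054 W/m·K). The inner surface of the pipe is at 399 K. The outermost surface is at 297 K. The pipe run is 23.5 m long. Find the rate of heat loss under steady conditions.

Q ≈ 2830 W

Cylindrical conduction, so R = ln(r₂/r₁)/(2πkL) per layer, in series:
R_brass pipe wall = ln(105/95)/(2π×113×23.5) = 5.998×10^-6 K/W
R_cellular glass = ln(140/105)/(2π×0.054×23.5) = 0.03608 K/W
R_total = 0.03609 K/W
Q = ΔT/R_total = 102/0.03609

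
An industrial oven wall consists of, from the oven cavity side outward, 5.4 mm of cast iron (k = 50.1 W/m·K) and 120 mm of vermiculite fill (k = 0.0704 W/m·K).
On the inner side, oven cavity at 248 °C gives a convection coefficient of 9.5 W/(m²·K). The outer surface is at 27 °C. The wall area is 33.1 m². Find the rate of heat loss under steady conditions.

Model the wall as resistances in series:
R_inner film = 1/(h_i·A) = 1/(9.5×33.1) = 0.00318 K/W
R_cast iron = L/(kA) = 0.0054/(50.1×33.1) = 3.256×10^-6 K/W
R_vermiculite fill = L/(kA) = 0.12/(0.0704×33.1) = 0.0515 K/W
R_total = 0.05468 K/W
Q = ΔT / R_total = 221 / 0.05468

Q ≈ 4040 W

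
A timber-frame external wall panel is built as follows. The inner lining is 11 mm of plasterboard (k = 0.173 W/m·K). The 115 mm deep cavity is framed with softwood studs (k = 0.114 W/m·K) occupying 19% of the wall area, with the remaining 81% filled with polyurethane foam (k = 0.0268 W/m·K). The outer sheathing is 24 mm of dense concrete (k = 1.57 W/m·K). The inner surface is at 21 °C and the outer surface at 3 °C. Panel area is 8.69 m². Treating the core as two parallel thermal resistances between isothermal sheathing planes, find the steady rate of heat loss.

Sheathing layers in series; stud and cavity paths in parallel between them.
R_inner = 0.011/(0.173×8.69) = 0.007317 K/W
R_stud  = 0.115/(0.114×0.19×8.69) = 0.611 K/W
R_cav   = 0.115/(0.0268×0.81×8.69) = 0.6096 K/W
1/R_core = 1/R_stud + 1/R_cav → R_core = 0.3051 K/W
R_outer = 0.024/(1.57×8.69) = 0.001759 K/W
R_total = 0.3142 K/W
Q = ΔT/R_total = 18/0.3142

Q ≈ 57.3 W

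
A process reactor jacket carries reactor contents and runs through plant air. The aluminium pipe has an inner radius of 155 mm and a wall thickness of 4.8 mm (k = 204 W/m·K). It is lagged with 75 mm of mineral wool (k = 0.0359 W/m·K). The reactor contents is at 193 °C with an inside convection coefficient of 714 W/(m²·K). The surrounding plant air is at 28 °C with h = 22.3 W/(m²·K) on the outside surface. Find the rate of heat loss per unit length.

q′ ≈ 94.9 W/m

Radial resistances (cylindrical: R_cond = ln(r_o/r_i)/(2πkL), R_conv = 1/(h·2πrL)):
R_inner film = 1/(h_i·2πr₁L) = 1/(714×2π×0.155×1) = 0.001438 K/W
R_aluminium pipe wall = ln(159.8/155)/(2π×204×1) = 2.379×10^-5 K/W
R_mineral wool = ln(234.8/159.8)/(2π×0.0359×1) = 1.706 K/W
R_outer film = 1/(h_o·2πr_oL) = 1/(22.3×2π×0.2348×1) = 0.0304 K/W
R_total = 1.738 K/W
Q = ΔT/R_total = 165/1.738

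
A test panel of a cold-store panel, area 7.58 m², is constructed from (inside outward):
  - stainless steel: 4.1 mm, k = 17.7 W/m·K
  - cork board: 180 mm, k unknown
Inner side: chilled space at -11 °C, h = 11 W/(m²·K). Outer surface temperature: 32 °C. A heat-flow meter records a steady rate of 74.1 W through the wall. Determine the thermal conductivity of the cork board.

Treating each layer as a thermal resistance in series:
R_inner film = 1/(h_i·A) = 1/(11×7.58) = 0.01199 K/W
R_stainless steel = L/(kA) = 0.0041/(17.7×7.58) = 3.056×10^-5 K/W
Sum of known resistances R_other = 0.01202 K/W
Total R = ΔT/Q = 43/74.1 = 0.5803 K/W
R_cork board = R_total − R_other = 0.5683 K/W
k = L/(R·A) = 0.18/(0.5683×7.58)

k ≈ 0.0418 W/(m·K)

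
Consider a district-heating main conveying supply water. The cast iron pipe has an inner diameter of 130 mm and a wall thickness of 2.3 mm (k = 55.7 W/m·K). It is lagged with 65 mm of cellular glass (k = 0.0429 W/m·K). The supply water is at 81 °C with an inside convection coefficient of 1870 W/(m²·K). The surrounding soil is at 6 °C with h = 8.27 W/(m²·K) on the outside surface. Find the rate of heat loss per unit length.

q′ ≈ 28.3 W/m

Per-layer cylindrical resistances, series-summed:
R_inner film = 1/(h_i·2πr₁L) = 1/(1870×2π×0.065×1) = 0.001309 K/W
R_cast iron pipe wall = ln(67.3/65)/(2π×55.7×1) = 9.936×10^-5 K/W
R_cellular glass = ln(132.3/67.3)/(2π×0.0429×1) = 2.508 K/W
R_outer film = 1/(h_o·2πr_oL) = 1/(8.27×2π×0.1323×1) = 0.1455 K/W
R_total = 2.654 K/W
Q = ΔT/R_total = 75/2.654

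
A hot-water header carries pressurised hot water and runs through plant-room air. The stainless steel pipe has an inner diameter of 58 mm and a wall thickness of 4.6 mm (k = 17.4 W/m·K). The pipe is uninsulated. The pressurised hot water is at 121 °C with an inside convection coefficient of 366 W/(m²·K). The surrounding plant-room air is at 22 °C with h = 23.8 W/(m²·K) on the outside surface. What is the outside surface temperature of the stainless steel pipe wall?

Per-layer cylindrical resistances, series-summed:
R_inner film = 1/(h_i·2πr₁L) = 1/(366×2π×0.029×1) = 0.01499 K/W
R_stainless steel pipe wall = ln(33.6/29)/(2π×17.4×1) = 0.001347 K/W
R_outer film = 1/(h_o·2πr_oL) = 1/(23.8×2π×0.0336×1) = 0.199 K/W
R_total = 0.2154 K/W
Q = ΔT/R_total = 99/0.2154
Q = 460 W/m
T_interface = T_inner − Q·ΣR(inner→interface) = 121 − 460×0.01634

T ≈ 113 °C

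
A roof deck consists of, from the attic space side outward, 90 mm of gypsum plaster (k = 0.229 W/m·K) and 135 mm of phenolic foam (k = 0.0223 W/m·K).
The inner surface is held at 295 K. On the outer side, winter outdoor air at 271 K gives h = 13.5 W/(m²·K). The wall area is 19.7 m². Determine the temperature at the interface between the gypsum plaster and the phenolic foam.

T ≈ 294 K

Model the wall as resistances in series:
R_gypsum plaster = L/(kA) = 0.09/(0.229×19.7) = 0.01995 K/W
R_phenolic foam = L/(kA) = 0.135/(0.0223×19.7) = 0.3073 K/W
R_outer film = 1/(h_o·A) = 1/(13.5×19.7) = 0.00376 K/W
R_total = 0.331 K/W;  Q = ΔT/R_total = 24/0.331 = 72.51 W
T_interface = T_inner − Q·ΣR(inner→interface) = 295 − 72.5×0.01995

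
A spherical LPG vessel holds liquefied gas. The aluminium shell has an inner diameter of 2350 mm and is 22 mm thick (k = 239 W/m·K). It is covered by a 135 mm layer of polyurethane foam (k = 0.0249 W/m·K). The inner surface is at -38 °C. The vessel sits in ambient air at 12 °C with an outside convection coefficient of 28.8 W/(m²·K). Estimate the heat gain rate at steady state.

Each spherical layer contributes R = (1/r_i − 1/r_o)/(4πk):
R_aluminium shell = (1/1.175 − 1/1.197)/(4π×239) = 5.208×10^-6 K/W
R_polyurethane foam = (1/1.197 − 1/1.332)/(4π×0.0249) = 0.2706 K/W
R_outer film = 1/(h·4πr_o²) = 1/(28.8×4π×1.332²) = 0.001557 K/W
R_total = 0.2722 K/W
Q = ΔT/R_total = 50/0.2722

Q ≈ 184 W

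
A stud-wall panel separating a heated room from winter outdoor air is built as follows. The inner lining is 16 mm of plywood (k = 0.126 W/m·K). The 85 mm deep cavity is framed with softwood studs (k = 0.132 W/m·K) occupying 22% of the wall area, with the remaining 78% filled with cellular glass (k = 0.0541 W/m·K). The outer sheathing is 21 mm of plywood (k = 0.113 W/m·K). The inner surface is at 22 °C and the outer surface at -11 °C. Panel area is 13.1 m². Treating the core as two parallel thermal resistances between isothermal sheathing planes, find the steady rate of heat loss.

Sheathing layers in series; stud and cavity paths in parallel between them.
R_inner = 0.016/(0.126×13.1) = 0.009693 K/W
R_stud  = 0.085/(0.132×0.22×13.1) = 0.2234 K/W
R_cav   = 0.085/(0.0541×0.78×13.1) = 0.1538 K/W
1/R_core = 1/R_stud + 1/R_cav → R_core = 0.09108 K/W
R_outer = 0.021/(0.113×13.1) = 0.01419 K/W
R_total = 0.115 K/W
Q = ΔT/R_total = 33/0.115

Q ≈ 287 W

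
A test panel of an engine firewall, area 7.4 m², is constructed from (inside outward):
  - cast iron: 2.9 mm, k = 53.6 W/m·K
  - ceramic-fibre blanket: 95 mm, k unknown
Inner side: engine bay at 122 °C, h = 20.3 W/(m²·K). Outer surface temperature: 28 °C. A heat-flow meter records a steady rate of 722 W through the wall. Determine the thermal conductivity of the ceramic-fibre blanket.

k ≈ 0.104 W/(m·K)

Model the wall as resistances in series:
R_inner film = 1/(h_i·A) = 1/(20.3×7.4) = 0.006657 K/W
R_cast iron = L/(kA) = 0.0029/(53.6×7.4) = 7.311×10^-6 K/W
Sum of known resistances R_other = 0.006664 K/W
Total R = ΔT/Q = 94/722 = 0.1302 K/W
R_ceramic-fibre blanket = R_total − R_other = 0.1235 K/W
k = L/(R·A) = 0.095/(0.1235×7.4)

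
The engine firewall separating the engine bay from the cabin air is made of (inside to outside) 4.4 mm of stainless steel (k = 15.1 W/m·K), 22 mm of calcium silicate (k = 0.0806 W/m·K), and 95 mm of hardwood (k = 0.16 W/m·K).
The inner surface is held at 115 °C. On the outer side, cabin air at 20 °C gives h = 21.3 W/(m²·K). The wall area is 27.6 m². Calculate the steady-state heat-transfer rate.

Q ≈ 2870 W

Model the wall as resistances in series:
R_stainless steel = L/(kA) = 0.0044/(15.1×27.6) = 1.056×10^-5 K/W
R_calcium silicate = L/(kA) = 0.022/(0.0806×27.6) = 0.00989 K/W
R_hardwood = L/(kA) = 0.095/(0.16×27.6) = 0.02151 K/W
R_outer film = 1/(h_o·A) = 1/(21.3×27.6) = 0.001701 K/W
R_total = 0.03311 K/W
Q = ΔT / R_total = 95 / 0.03311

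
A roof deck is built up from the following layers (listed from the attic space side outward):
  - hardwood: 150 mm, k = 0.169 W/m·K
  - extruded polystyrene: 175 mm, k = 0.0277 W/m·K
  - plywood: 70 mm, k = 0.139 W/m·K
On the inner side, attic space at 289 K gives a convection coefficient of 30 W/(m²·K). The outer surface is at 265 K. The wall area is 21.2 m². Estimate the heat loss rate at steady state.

Q ≈ 65.7 W

Thermal resistances in series:
R_inner film = 1/(h_i·A) = 1/(30×21.2) = 0.001572 K/W
R_hardwood = L/(kA) = 0.15/(0.169×21.2) = 0.04187 K/W
R_extruded polystyrene = L/(kA) = 0.175/(0.0277×21.2) = 0.298 K/W
R_plywood = L/(kA) = 0.07/(0.139×21.2) = 0.02375 K/W
R_total = 0.3652 K/W
Q = ΔT / R_total = 24 / 0.3652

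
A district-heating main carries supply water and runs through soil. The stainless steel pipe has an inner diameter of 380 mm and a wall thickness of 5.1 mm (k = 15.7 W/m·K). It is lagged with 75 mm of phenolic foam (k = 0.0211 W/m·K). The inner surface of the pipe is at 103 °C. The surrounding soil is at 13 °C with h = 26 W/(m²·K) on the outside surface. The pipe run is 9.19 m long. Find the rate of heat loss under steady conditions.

Q ≈ 334 W

Per-layer cylindrical resistances, series-summed:
R_stainless steel pipe wall = ln(195.1/190)/(2π×15.7×9.19) = 2.922×10^-5 K/W
R_phenolic foam = ln(270.1/195.1)/(2π×0.0211×9.19) = 0.267 K/W
R_outer film = 1/(h_o·2πr_oL) = 1/(26×2π×0.2701×9.19) = 0.002466 K/W
R_total = 0.2695 K/W
Q = ΔT/R_total = 90/0.2695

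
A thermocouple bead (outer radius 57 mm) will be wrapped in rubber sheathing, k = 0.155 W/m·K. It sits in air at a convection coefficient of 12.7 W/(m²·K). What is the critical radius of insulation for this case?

r_cr ≈ 24.4 mm

For a sphere r_cr = 2k/h = 2×0.155/12.7
r_cr = 24.4 mm; since the bare radius (57 mm) is above r_cr, any added insulation will reduce heat loss.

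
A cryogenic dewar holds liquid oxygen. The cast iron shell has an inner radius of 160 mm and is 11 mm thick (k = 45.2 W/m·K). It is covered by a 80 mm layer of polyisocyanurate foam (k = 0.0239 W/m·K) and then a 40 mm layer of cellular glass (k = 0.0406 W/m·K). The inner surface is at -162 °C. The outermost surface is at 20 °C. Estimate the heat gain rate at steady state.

Radial (spherical) resistances in series:
R_cast iron shell = (1/0.16 − 1/0.171)/(4π×45.2) = 7.078×10^-4 K/W
R_polyisocyanurate foam = (1/0.171 − 1/0.251)/(4π×0.0239) = 6.206 K/W
R_cellular glass = (1/0.251 − 1/0.291)/(4π×0.0406) = 1.073 K/W
R_total = 7.28 K/W
Q = ΔT/R_total = 182/7.28

Q ≈ 25 W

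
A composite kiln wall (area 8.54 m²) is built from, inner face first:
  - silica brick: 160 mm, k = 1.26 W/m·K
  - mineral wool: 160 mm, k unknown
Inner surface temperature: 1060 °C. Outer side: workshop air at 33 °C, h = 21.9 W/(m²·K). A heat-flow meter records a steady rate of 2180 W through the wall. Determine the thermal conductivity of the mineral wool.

k ≈ 0.0416 W/(m·K)

Using the resistance-network approach (series):
R_silica brick = L/(kA) = 0.16/(1.26×8.54) = 0.01487 K/W
R_outer film = 1/(h_o·A) = 1/(21.9×8.54) = 0.005347 K/W
Sum of known resistances R_other = 0.02022 K/W
Total R = ΔT/Q = 1027/2180 = 0.4711 K/W
R_mineral wool = R_total − R_other = 0.4509 K/W
k = L/(R·A) = 0.16/(0.4509×8.54)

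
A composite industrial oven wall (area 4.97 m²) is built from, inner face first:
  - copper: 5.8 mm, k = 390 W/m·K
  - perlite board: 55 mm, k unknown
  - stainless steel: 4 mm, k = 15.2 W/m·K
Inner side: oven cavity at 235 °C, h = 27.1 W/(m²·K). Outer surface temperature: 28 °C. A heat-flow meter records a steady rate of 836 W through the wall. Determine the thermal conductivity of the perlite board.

k ≈ 0.0461 W/(m·K)

Series thermal resistances:
R_inner film = 1/(h_i·A) = 1/(27.1×4.97) = 0.007425 K/W
R_copper = L/(kA) = 0.0058/(390×4.97) = 2.992×10^-6 K/W
R_stainless steel = L/(kA) = 0.004/(15.2×4.97) = 5.295×10^-5 K/W
Sum of known resistances R_other = 0.007481 K/W
Total R = ΔT/Q = 207/836 = 0.2476 K/W
R_perlite board = R_total − R_other = 0.2401 K/W
k = L/(R·A) = 0.055/(0.2401×4.97)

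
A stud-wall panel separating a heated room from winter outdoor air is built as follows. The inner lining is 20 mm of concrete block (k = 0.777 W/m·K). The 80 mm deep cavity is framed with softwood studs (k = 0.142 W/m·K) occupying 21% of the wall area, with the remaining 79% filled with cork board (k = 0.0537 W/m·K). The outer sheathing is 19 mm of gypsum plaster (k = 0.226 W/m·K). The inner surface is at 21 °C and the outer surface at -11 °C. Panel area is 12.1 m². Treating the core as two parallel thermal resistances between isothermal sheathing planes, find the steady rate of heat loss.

Q ≈ 318 W

Sheathing layers in series; stud and cavity paths in parallel between them.
R_inner = 0.02/(0.777×12.1) = 0.002127 K/W
R_stud  = 0.08/(0.142×0.21×12.1) = 0.2217 K/W
R_cav   = 0.08/(0.0537×0.79×12.1) = 0.1558 K/W
1/R_core = 1/R_stud + 1/R_cav → R_core = 0.09152 K/W
R_outer = 0.019/(0.226×12.1) = 0.006948 K/W
R_total = 0.1006 K/W
Q = ΔT/R_total = 32/0.1006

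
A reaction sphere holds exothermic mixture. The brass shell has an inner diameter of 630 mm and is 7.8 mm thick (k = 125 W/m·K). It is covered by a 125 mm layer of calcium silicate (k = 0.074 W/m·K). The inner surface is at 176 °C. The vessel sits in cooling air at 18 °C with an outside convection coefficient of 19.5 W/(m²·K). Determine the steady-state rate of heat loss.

Radial (spherical) resistances in series:
R_brass shell = (1/0.315 − 1/0.3228)/(4π×125) = 4.883×10^-5 K/W
R_calcium silicate = (1/0.3228 − 1/0.4478)/(4π×0.074) = 0.9299 K/W
R_outer film = 1/(h·4πr_o²) = 1/(19.5×4π×0.4478²) = 0.02035 K/W
R_total = 0.9503 K/W
Q = ΔT/R_total = 158/0.9503

Q ≈ 166 W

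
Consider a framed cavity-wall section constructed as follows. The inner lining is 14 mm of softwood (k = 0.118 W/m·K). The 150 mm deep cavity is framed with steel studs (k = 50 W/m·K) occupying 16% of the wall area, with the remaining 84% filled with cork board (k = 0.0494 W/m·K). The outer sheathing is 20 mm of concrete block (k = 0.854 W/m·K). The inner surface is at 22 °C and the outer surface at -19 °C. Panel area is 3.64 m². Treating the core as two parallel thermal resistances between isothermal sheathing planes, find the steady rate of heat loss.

Q ≈ 929 W

Sheathing layers in series; stud and cavity paths in parallel between them.
R_inner = 0.014/(0.118×3.64) = 0.03259 K/W
R_stud  = 0.15/(50×0.16×3.64) = 0.005151 K/W
R_cav   = 0.15/(0.0494×0.84×3.64) = 0.9931 K/W
1/R_core = 1/R_stud + 1/R_cav → R_core = 0.005125 K/W
R_outer = 0.02/(0.854×3.64) = 0.006434 K/W
R_total = 0.04415 K/W
Q = ΔT/R_total = 41/0.04415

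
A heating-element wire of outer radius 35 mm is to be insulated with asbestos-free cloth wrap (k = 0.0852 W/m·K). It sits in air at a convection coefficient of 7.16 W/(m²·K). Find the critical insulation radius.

r_cr ≈ 11.9 mm

For a cylinder r_cr = k/h = 0.0852/7.16
r_cr = 11.9 mm; since the bare radius (35 mm) is above r_cr, any added insulation will reduce heat loss.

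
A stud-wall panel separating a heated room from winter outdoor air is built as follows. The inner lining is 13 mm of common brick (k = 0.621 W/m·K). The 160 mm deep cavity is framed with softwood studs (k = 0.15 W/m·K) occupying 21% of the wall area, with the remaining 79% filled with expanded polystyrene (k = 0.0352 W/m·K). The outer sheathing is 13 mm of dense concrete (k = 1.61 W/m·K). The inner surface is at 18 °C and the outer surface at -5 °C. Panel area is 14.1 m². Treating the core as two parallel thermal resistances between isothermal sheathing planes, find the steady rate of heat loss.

Sheathing layers in series; stud and cavity paths in parallel between them.
R_inner = 0.013/(0.621×14.1) = 0.001485 K/W
R_stud  = 0.16/(0.15×0.21×14.1) = 0.3602 K/W
R_cav   = 0.16/(0.0352×0.79×14.1) = 0.4081 K/W
1/R_core = 1/R_stud + 1/R_cav → R_core = 0.1913 K/W
R_outer = 0.013/(1.61×14.1) = 5.727×10^-4 K/W
R_total = 0.1934 K/W
Q = ΔT/R_total = 23/0.1934

Q ≈ 119 W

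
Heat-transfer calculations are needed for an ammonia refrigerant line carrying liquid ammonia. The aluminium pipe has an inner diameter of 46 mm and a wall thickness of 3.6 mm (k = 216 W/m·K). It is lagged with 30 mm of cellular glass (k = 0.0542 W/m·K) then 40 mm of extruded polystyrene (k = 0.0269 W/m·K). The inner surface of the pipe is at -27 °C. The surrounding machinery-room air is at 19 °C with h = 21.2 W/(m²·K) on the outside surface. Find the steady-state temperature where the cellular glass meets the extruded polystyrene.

Radial resistances (cylindrical: R_cond = ln(r_o/r_i)/(2πkL), R_conv = 1/(h·2πrL)):
R_aluminium pipe wall = ln(26.6/23)/(2π×216×1) = 1.071×10^-4 K/W
R_cellular glass = ln(56.6/26.6)/(2π×0.0542×1) = 2.217 K/W
R_extruded polystyrene = ln(96.6/56.6)/(2π×0.0269×1) = 3.163 K/W
R_outer film = 1/(h_o·2πr_oL) = 1/(21.2×2π×0.0966×1) = 0.07772 K/W
R_total = 5.458 K/W
Q = ΔT/R_total = 46/5.458
Q = 8.43 W/m
T_interface = T_inner + Q·ΣR(inner→interface) = -27 + 8.43×2.217

T ≈ -8.31 °C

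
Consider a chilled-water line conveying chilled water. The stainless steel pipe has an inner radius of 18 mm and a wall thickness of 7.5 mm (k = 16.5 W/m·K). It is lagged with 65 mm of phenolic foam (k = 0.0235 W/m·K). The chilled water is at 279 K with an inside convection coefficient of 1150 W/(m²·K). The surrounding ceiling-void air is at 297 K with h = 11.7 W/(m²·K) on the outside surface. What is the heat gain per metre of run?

Treating each annulus and film as a series resistance:
R_inner film = 1/(h_i·2πr₁L) = 1/(1150×2π×0.018×1) = 0.007689 K/W
R_stainless steel pipe wall = ln(25.5/18)/(2π×16.5×1) = 0.00336 K/W
R_phenolic foam = ln(90.5/25.5)/(2π×0.0235×1) = 8.579 K/W
R_outer film = 1/(h_o·2πr_oL) = 1/(11.7×2π×0.0905×1) = 0.1503 K/W
R_total = 8.74 K/W
Q = ΔT/R_total = 18/8.74

q′ ≈ 2.06 W/m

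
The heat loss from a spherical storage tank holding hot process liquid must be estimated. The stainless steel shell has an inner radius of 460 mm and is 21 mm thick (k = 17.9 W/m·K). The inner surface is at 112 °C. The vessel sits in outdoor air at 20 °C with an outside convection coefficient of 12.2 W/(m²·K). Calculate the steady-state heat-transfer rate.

Q ≈ 3220 W

Radial (spherical) resistances in series:
R_stainless steel shell = (1/0.46 − 1/0.481)/(4π×17.9) = 4.219×10^-4 K/W
R_outer film = 1/(h·4πr_o²) = 1/(12.2×4π×0.481²) = 0.02819 K/W
R_total = 0.02861 K/W
Q = ΔT/R_total = 92/0.02861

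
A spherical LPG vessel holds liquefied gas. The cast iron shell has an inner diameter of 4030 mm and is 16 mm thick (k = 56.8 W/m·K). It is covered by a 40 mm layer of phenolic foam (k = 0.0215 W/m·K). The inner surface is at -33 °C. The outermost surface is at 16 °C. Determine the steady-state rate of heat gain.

Q ≈ 1390 W

For a spherical shell R = (1/r₁ − 1/r₂)/(4πk); film R = 1/(h·4πr²). In series:
R_cast iron shell = (1/2.015 − 1/2.031)/(4π×56.8) = 5.477×10^-6 K/W
R_phenolic foam = (1/2.031 − 1/2.071)/(4π×0.0215) = 0.0352 K/W
R_total = 0.0352 K/W
Q = ΔT/R_total = 49/0.0352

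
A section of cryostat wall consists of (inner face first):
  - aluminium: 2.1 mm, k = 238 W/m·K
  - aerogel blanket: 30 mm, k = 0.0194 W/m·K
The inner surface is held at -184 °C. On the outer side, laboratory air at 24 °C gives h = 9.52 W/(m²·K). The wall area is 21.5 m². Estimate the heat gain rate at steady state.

Model the wall as resistances in series:
R_aluminium = L/(kA) = 0.0021/(238×21.5) = 4.104×10^-7 K/W
R_aerogel blanket = L/(kA) = 0.03/(0.0194×21.5) = 0.07193 K/W
R_outer film = 1/(h_o·A) = 1/(9.52×21.5) = 0.004886 K/W
R_total = 0.07681 K/W
Q = ΔT / R_total = 208 / 0.07681

Q ≈ 2710 W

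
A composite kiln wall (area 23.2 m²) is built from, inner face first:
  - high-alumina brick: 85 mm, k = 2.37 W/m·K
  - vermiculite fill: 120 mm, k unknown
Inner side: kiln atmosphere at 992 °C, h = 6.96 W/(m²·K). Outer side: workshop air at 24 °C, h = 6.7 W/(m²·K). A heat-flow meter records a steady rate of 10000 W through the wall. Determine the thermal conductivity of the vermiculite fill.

k ≈ 0.0626 W/(m·K)

Using the resistance-network approach (series):
R_inner film = 1/(h_i·A) = 1/(6.96×23.2) = 0.006193 K/W
R_high-alumina brick = L/(kA) = 0.085/(2.37×23.2) = 0.001546 K/W
R_outer film = 1/(h_o·A) = 1/(6.7×23.2) = 0.006433 K/W
Sum of known resistances R_other = 0.01417 K/W
Total R = ΔT/Q = 968/10000 = 0.0968 K/W
R_vermiculite fill = R_total − R_other = 0.08263 K/W
k = L/(R·A) = 0.12/(0.08263×23.2)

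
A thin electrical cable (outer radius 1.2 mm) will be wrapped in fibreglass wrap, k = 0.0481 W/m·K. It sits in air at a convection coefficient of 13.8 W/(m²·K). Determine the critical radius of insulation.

r_cr ≈ 3.49 mm

For a cylinder r_cr = k/h = 0.0481/13.8
r_cr = 3.49 mm; since the bare radius (1.2 mm) is below r_cr, adding a thin layer of insulation will *increase* heat loss.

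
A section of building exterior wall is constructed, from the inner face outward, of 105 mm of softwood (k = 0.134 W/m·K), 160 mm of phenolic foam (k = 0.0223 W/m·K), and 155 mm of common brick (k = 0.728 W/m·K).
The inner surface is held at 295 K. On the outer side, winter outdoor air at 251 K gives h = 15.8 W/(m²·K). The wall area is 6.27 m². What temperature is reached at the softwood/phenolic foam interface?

T ≈ 291 K

Thermal resistances in series:
R_softwood = L/(kA) = 0.105/(0.134×6.27) = 0.125 K/W
R_phenolic foam = L/(kA) = 0.16/(0.0223×6.27) = 1.144 K/W
R_common brick = L/(kA) = 0.155/(0.728×6.27) = 0.03396 K/W
R_outer film = 1/(h_o·A) = 1/(15.8×6.27) = 0.01009 K/W
R_total = 1.313 K/W;  Q = ΔT/R_total = 44/1.313 = 33.5 W
T_interface = T_inner − Q·ΣR(inner→interface) = 295 − 33.5×0.125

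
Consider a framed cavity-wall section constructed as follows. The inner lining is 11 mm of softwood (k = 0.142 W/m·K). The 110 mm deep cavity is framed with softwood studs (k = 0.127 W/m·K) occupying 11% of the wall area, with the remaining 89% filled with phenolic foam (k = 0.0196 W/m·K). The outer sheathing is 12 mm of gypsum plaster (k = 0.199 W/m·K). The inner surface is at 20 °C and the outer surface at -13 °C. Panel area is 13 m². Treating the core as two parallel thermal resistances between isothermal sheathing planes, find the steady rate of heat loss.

Q ≈ 118 W

Sheathing layers in series; stud and cavity paths in parallel between them.
R_inner = 0.011/(0.142×13) = 0.005959 K/W
R_stud  = 0.11/(0.127×0.11×13) = 0.6057 K/W
R_cav   = 0.11/(0.0196×0.89×13) = 0.4851 K/W
1/R_core = 1/R_stud + 1/R_cav → R_core = 0.2694 K/W
R_outer = 0.012/(0.199×13) = 0.004639 K/W
R_total = 0.28 K/W
Q = ΔT/R_total = 33/0.28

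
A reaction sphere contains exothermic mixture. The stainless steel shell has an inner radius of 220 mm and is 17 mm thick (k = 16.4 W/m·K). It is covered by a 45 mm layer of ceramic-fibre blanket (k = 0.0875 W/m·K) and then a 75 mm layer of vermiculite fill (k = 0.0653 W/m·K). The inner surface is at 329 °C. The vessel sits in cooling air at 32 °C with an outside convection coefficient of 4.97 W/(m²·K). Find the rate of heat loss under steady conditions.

Q ≈ 180 W

Each spherical layer contributes R = (1/r_i − 1/r_o)/(4πk):
R_stainless steel shell = (1/0.22 − 1/0.237)/(4π×16.4) = 0.001582 K/W
R_ceramic-fibre blanket = (1/0.237 − 1/0.282)/(4π×0.0875) = 0.6123 K/W
R_vermiculite fill = (1/0.282 − 1/0.357)/(4π×0.0653) = 0.9079 K/W
R_outer film = 1/(h·4πr_o²) = 1/(4.97×4π×0.357²) = 0.1256 K/W
R_total = 1.647 K/W
Q = ΔT/R_total = 297/1.647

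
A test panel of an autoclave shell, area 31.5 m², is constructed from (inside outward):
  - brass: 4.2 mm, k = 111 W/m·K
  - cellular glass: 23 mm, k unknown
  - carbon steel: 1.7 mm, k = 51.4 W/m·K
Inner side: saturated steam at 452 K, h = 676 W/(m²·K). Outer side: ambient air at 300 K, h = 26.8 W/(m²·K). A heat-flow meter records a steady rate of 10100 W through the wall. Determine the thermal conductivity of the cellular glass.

k ≈ 0.0528 W/(m·K)

Series thermal resistances:
R_inner film = 1/(h_i·A) = 1/(676×31.5) = 4.696×10^-5 K/W
R_brass = L/(kA) = 0.0042/(111×31.5) = 1.201×10^-6 K/W
R_carbon steel = L/(kA) = 0.0017/(51.4×31.5) = 1.05×10^-6 K/W
R_outer film = 1/(h_o·A) = 1/(26.8×31.5) = 0.001185 K/W
Sum of known resistances R_other = 0.001234 K/W
Total R = ΔT/Q = 152/10100 = 0.01505 K/W
R_cellular glass = R_total − R_other = 0.01382 K/W
k = L/(R·A) = 0.023/(0.01382×31.5)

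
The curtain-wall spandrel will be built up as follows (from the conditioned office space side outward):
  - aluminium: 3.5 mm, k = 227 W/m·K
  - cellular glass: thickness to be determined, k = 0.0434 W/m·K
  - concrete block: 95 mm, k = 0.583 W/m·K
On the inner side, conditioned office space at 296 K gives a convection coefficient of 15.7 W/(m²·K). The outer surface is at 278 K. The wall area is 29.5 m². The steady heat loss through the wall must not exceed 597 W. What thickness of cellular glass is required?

L ≈ 28.8 mm

Model the wall as resistances in series:
R_inner film = 1/(h_i·A) = 1/(15.7×29.5) = 0.002159 K/W
R_aluminium = L/(kA) = 0.0035/(227×29.5) = 5.227×10^-7 K/W
R_concrete block = L/(kA) = 0.095/(0.583×29.5) = 0.005524 K/W
Sum of the known resistances R_other = 0.007683 K/W
Required total resistance R_tot = ΔT/Q_allow = 18/597 = 0.03015 K/W
R_cellular glass = R_tot − R_other = 0.02247 K/W
L = R·k·A = 0.02247×0.0434×29.5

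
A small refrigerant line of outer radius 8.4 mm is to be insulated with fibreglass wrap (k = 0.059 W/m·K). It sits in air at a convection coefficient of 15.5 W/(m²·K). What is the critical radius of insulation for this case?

r_cr ≈ 3.81 mm

For a cylinder r_cr = k/h = 0.059/15.5
r_cr = 3.81 mm; since the bare radius (8.4 mm) is above r_cr, any added insulation will reduce heat loss.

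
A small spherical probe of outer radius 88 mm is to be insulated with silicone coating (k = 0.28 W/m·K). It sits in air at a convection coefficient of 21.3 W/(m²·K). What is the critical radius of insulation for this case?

r_cr ≈ 26.3 mm

For a sphere r_cr = 2k/h = 2×0.28/21.3
r_cr = 26.3 mm; since the bare radius (88 mm) is above r_cr, any added insulation will reduce heat loss.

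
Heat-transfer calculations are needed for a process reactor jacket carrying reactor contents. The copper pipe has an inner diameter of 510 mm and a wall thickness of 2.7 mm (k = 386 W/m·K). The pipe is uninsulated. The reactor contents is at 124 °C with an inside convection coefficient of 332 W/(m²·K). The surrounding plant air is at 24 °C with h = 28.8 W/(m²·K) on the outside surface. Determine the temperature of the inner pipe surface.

T ≈ 116 °C

Radial resistances (cylindrical: R_cond = ln(r_o/r_i)/(2πkL), R_conv = 1/(h·2πrL)):
R_inner film = 1/(h_i·2πr₁L) = 1/(332×2π×0.255×1) = 0.00188 K/W
R_copper pipe wall = ln(257.7/255)/(2π×386×1) = 4.343×10^-6 K/W
R_outer film = 1/(h_o·2πr_oL) = 1/(28.8×2π×0.2577×1) = 0.02144 K/W
R_total = 0.02333 K/W
Q = ΔT/R_total = 100/0.02333
Q = 4290 W/m
T_interface = T_inner − Q·ΣR(inner→interface) = 124 − 4290×0.00188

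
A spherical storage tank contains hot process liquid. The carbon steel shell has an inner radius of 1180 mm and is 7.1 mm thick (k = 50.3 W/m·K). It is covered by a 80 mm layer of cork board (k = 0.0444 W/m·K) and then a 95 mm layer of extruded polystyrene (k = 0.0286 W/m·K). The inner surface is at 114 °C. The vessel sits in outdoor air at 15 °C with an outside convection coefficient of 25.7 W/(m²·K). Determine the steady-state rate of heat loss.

For a spherical shell R = (1/r₁ − 1/r₂)/(4πk); film R = 1/(h·4πr²). In series:
R_carbon steel shell = (1/1.18 − 1/1.1871)/(4π×50.3) = 8.019×10^-6 K/W
R_cork board = (1/1.1871 − 1/1.2671)/(4π×0.0444) = 0.09532 K/W
R_extruded polystyrene = (1/1.2671 − 1/1.3621)/(4π×0.0286) = 0.1532 K/W
R_outer film = 1/(h·4πr_o²) = 1/(25.7×4π×1.3621²) = 0.001669 K/W
R_total = 0.2502 K/W
Q = ΔT/R_total = 99/0.2502

Q ≈ 396 W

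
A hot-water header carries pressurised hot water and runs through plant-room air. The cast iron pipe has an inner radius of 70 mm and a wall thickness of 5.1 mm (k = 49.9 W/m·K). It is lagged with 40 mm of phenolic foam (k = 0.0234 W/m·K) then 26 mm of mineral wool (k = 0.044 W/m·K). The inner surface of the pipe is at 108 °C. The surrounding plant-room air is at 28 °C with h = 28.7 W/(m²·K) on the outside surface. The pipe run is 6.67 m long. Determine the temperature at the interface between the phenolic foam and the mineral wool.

T ≈ 44.9 °C

For a radial system each layer contributes R = ln(r_out/r_in)/(2πkL); films add R = 1/(hA).
R_cast iron pipe wall = ln(75.1/70)/(2π×49.9×6.67) = 3.363×10^-5 K/W
R_phenolic foam = ln(115.1/75.1)/(2π×0.0234×6.67) = 0.4354 K/W
R_mineral wool = ln(141.1/115.1)/(2π×0.044×6.67) = 0.1104 K/W
R_outer film = 1/(h_o·2πr_oL) = 1/(28.7×2π×0.1411×6.67) = 0.005892 K/W
R_total = 0.5518 K/W
Q = ΔT/R_total = 80/0.5518
Q = 145 W
T_interface = T_inner − Q·ΣR(inner→interface) = 108 − 145×0.4354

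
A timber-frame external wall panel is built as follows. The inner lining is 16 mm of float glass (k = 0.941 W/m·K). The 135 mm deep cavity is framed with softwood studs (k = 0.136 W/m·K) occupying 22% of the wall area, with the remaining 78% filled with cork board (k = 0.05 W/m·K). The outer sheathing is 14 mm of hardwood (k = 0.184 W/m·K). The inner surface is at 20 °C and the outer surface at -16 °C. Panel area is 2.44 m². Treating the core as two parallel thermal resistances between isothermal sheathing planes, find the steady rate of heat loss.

Q ≈ 42.8 W

Sheathing layers in series; stud and cavity paths in parallel between them.
R_inner = 0.016/(0.941×2.44) = 0.006969 K/W
R_stud  = 0.135/(0.136×0.22×2.44) = 1.849 K/W
R_cav   = 0.135/(0.05×0.78×2.44) = 1.419 K/W
1/R_core = 1/R_stud + 1/R_cav → R_core = 0.8028 K/W
R_outer = 0.014/(0.184×2.44) = 0.03118 K/W
R_total = 0.8409 K/W
Q = ΔT/R_total = 36/0.8409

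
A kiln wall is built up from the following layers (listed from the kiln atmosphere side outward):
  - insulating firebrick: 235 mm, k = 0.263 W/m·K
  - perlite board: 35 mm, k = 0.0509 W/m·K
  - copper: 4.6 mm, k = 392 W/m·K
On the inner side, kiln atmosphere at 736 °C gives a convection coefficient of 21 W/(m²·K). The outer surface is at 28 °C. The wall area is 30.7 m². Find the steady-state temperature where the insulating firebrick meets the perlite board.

T ≈ 327 °C

Series thermal resistances:
R_inner film = 1/(h_i·A) = 1/(21×30.7) = 0.001551 K/W
R_insulating firebrick = L/(kA) = 0.235/(0.263×30.7) = 0.02911 K/W
R_perlite board = L/(kA) = 0.035/(0.0509×30.7) = 0.0224 K/W
R_copper = L/(kA) = 0.0046/(392×30.7) = 3.822×10^-7 K/W
R_total = 0.05306 K/W;  Q = ΔT/R_total = 708/0.05306 = 13340 W
T_interface = T_inner − Q·ΣR(inner→interface) = 736 − 13300×0.03066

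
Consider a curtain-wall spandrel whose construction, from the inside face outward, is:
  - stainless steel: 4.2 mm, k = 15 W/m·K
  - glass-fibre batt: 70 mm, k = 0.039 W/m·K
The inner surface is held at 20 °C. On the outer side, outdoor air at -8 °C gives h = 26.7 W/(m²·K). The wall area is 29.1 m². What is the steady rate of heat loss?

Q ≈ 445 W

Treating each layer as a thermal resistance in series:
R_stainless steel = L/(kA) = 0.0042/(15×29.1) = 9.622×10^-6 K/W
R_glass-fibre batt = L/(kA) = 0.07/(0.039×29.1) = 0.06168 K/W
R_outer film = 1/(h_o·A) = 1/(26.7×29.1) = 0.001287 K/W
R_total = 0.06298 K/W
Q = ΔT / R_total = 28 / 0.06298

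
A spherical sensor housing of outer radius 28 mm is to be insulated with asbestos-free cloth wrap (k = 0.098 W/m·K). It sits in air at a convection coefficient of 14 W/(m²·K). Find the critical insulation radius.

r_cr ≈ 14 mm

For a sphere r_cr = 2k/h = 2×0.098/14
r_cr = 14 mm; since the bare radius (28 mm) is above r_cr, any added insulation will reduce heat loss.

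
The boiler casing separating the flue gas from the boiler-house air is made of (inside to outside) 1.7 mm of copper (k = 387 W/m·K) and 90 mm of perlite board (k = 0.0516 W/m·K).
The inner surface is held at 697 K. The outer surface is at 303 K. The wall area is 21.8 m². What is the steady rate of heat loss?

Q ≈ 4920 W

Treating each layer as a thermal resistance in series:
R_copper = L/(kA) = 0.0017/(387×21.8) = 2.015×10^-7 K/W
R_perlite board = L/(kA) = 0.09/(0.0516×21.8) = 0.08001 K/W
R_total = 0.08001 K/W
Q = ΔT / R_total = 394 / 0.08001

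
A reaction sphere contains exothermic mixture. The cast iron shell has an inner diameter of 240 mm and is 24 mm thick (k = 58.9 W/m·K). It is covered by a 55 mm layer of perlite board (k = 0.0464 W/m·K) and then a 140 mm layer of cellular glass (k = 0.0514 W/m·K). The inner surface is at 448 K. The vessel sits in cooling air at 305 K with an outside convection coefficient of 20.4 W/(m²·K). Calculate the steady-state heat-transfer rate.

Q ≈ 21.9 W

For a spherical shell R = (1/r₁ − 1/r₂)/(4πk); film R = 1/(h·4πr²). In series:
R_cast iron shell = (1/0.12 − 1/0.144)/(4π×58.9) = 0.001876 K/W
R_perlite board = (1/0.144 − 1/0.199)/(4π×0.0464) = 3.292 K/W
R_cellular glass = (1/0.199 − 1/0.339)/(4π×0.0514) = 3.213 K/W
R_outer film = 1/(h·4πr_o²) = 1/(20.4×4π×0.339²) = 0.03394 K/W
R_total = 6.54 K/W
Q = ΔT/R_total = 143/6.54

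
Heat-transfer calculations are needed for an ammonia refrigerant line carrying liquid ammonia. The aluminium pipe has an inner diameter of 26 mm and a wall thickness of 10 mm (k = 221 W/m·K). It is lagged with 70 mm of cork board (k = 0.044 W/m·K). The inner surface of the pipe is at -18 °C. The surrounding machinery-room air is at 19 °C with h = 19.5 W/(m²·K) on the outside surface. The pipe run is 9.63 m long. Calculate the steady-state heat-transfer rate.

Treating each annulus and film as a series resistance:
R_aluminium pipe wall = ln(23/13)/(2π×221×9.63) = 4.267×10^-5 K/W
R_cork board = ln(93/23)/(2π×0.044×9.63) = 0.5248 K/W
R_outer film = 1/(h_o·2πr_oL) = 1/(19.5×2π×0.093×9.63) = 0.009113 K/W
R_total = 0.5339 K/W
Q = ΔT/R_total = 37/0.5339

Q ≈ 69.3 W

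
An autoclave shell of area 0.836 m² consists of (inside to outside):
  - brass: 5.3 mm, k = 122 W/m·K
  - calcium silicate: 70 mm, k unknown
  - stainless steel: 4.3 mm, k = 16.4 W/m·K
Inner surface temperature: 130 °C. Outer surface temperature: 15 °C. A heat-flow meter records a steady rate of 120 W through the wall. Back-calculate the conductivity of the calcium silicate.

k ≈ 0.0874 W/(m·K)

Thermal resistances in series:
R_brass = L/(kA) = 0.0053/(122×0.836) = 5.196×10^-5 K/W
R_stainless steel = L/(kA) = 0.0043/(16.4×0.836) = 3.136×10^-4 K/W
Sum of known resistances R_other = 3.656×10^-4 K/W
Total R = ΔT/Q = 115/120 = 0.9583 K/W
R_calcium silicate = R_total − R_other = 0.958 K/W
k = L/(R·A) = 0.07/(0.958×0.836)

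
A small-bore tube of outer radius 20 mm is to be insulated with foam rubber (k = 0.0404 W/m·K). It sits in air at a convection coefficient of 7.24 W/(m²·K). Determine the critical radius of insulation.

r_cr ≈ 5.58 mm

For a cylinder r_cr = k/h = 0.0404/7.24
r_cr = 5.58 mm; since the bare radius (20 mm) is above r_cr, any added insulation will reduce heat loss.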